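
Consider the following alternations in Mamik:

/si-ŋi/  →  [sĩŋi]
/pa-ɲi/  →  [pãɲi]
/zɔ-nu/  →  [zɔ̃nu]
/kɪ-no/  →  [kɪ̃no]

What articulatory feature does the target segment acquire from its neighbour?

nasality

The vowel /i/ surfaces as nasalised [ĩ] next to the following nasal /ŋ/ — it has acquired the [+nasal] feature of its neighbour.
The other forms show the same pattern: /a/ → [ã] before /ɲ/; /ɔ/ → [ɔ̃] before /n/; /ɪ/ → [ɪ̃] before /n/ — each time a vowel is nasalised next to a following nasal.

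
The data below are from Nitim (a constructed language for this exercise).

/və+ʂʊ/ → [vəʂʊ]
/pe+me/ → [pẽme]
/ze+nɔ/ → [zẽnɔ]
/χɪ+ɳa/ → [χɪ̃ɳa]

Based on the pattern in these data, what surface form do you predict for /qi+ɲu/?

[qĩɲu]

The data show regressive nasality assimilation (vowel nasalisation): /e/ → [ẽ] before /m/; /e/ → [ẽ] before /n/; /ɪ/ → [ɪ̃] before /ɳ/ — a vowel is nasalised by an immediately following nasal consonant.
No change occurs in [vəʂʊ] because the vowel at the boundary is adjacent to an oral consonant, not a nasal (/ə/ next to /ʂ/).
The vowel /i/ is adjacent to the following nasal /ɲ/, so it acquires [+nasal] and surfaces as [ĩ].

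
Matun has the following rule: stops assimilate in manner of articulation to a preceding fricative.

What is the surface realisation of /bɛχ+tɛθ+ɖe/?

[bɛχsɛθʐe]

The rule targets /t/ (voiceless alveolar stop), which sits after the trigger /χ/ (fricative).
A voiceless alveolar fricative is [s], so the surface segment is [s].
At the second juncture, /ɖ/ likewise becomes [ʐ] adjacent to /θ/.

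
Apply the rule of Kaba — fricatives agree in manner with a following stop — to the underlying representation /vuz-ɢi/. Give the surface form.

/z/ is a voiced alveolar fricative. The following trigger /ɢ/ is a stop, so /z/ must become a stop as well.
A voiced alveolar stop is [d], so the surface segment is [d].

[vudɢi]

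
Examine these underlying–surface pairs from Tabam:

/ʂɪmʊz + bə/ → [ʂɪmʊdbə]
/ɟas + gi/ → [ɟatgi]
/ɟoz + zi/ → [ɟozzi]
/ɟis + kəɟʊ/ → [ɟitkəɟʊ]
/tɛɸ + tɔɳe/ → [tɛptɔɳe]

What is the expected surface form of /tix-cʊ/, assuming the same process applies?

The data show regressive manner assimilation: /z/ → [d] before /b/; /s/ → [t] before /g/; /s/ → [t] before /k/; /ɸ/ → [p] before /t/. In each pair only manner changes, matching the following consonant, while place and voice stay constant.
Nothing changes in [ɟozzi]: there the adjacent consonants already agree in manner (/z/ and /z/ are both fricatives), so this form is consistent with the same rule.
The rule targets /x/ (voiceless velar fricative), which sits before the trigger /c/ (stop).
The voiceless velar stop is [k], so /x/ → [k].

[tikcʊ]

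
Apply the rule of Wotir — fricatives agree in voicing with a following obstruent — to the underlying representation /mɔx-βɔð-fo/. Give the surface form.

/x/ is a voiceless velar fricative. The following trigger /β/ is voiced, so /x/ must become voiced as well.
The voiced velar fricative is [ɣ], so /x/ → [ɣ].
At the second juncture, /ð/ likewise becomes [θ] adjacent to /f/.

[mɔɣβɔθfo]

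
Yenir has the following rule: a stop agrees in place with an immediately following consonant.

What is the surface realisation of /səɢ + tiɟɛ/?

/ɢ/ is a voiced uvular stop. The following trigger /t/ is alveolar, so /ɢ/ must become alveolar as well.
Changing only its place to alveolar gives [d] — the voiced alveolar stop.

[sədtiɟɛ]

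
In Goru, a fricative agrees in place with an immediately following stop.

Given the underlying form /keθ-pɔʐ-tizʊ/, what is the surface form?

[keɸpɔztizʊ]

/θ/ is a voiceless dental fricative. The following trigger /p/ is bilabial, so /θ/ must become bilabial as well.
The voiceless bilabial fricative is [ɸ], so /θ/ → [ɸ].
The same rule applies at the second boundary: /ʐ/ → [z] next to /t/.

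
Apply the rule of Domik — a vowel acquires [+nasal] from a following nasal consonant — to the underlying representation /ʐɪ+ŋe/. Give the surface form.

The vowel /ɪ/ is adjacent to the following nasal /ŋ/, so it acquires [+nasal] and surfaces as [ɪ̃].

[ʐɪ̃ŋe]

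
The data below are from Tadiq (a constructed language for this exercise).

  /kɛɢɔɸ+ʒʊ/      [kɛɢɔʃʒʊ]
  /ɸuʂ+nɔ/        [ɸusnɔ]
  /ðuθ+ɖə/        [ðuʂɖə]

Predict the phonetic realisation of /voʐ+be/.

The data show regressive place assimilation: /ɸ/ → [ʃ] before /ʒ/; /ʂ/ → [s] before /n/; /θ/ → [ʂ] before /ɖ/. In each pair only place changes, matching the following consonant, while manner and voice stay constant.
The rule targets /ʐ/ (voiced retroflex fricative), which sits before the trigger /b/ (bilabial).
The voiced bilabial fricative is [β], so /ʐ/ → [β].

[voβbe]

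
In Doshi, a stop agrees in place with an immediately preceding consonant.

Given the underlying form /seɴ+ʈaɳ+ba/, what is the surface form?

The rule targets /ʈ/ (voiceless retroflex stop), which sits after the trigger /ɴ/ (uvular).
A voiceless uvular stop is [q], so the surface segment is [q].
At the second juncture, /b/ likewise becomes [ɖ] adjacent to /ɳ/.

[seɴqaɳɖa]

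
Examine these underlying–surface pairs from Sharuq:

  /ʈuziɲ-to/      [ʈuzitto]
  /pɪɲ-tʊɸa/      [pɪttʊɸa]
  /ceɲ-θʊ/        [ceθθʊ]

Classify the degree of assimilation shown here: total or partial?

total assimilation

The segment that alternates is /ɲ/, which surfaces as [t] when adjacent to /t/.
The output [t] is identical to the trigger /t/ — every feature (place, manner, voicing) has been copied — so this is total assimilation.
The other form behaves the same way: /ɲ/ → [θ] before /θ/ — in each case the output is a copy of the following consonant.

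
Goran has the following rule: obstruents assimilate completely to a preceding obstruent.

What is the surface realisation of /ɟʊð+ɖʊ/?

[ɟʊððʊ]

/ɖ/ is the segment targeted by the rule; it sits immediately after /ð/, so it assimilates completely and surfaces as [ð].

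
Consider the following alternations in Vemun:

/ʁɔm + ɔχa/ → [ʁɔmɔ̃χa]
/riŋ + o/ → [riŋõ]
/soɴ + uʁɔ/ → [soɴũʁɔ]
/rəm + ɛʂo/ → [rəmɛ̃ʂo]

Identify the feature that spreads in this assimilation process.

The vowel /ɔ/ surfaces as nasalised [ɔ̃] next to the preceding nasal /m/ — it has acquired the [+nasal] feature of its neighbour.
The other forms show the same pattern: /o/ → [õ] after /ŋ/; /u/ → [ũ] after /ɴ/; /ɛ/ → [ɛ̃] after /m/ — each time a vowel is nasalised next to a preceding nasal.

nasality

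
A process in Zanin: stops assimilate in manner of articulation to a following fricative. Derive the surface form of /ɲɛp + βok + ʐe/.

[ɲɛɸβoxʐe]

The rule targets /p/ (voiceless bilabial stop), which sits before the trigger /β/ (fricative).
The voiceless bilabial fricative is [ɸ], so /p/ → [ɸ].
At the second juncture, /k/ likewise becomes [x] adjacent to /ʐ/.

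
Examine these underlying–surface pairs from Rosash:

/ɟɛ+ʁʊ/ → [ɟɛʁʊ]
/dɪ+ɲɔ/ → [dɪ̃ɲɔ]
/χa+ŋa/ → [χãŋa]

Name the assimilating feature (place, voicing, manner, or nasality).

The vowel /ɪ/ surfaces as nasalised [ɪ̃] next to the following nasal /ɲ/ — it has acquired the [+nasal] feature of its neighbour.
The other form shows the same pattern: /a/ → [ã] before /ŋ/ — each time a vowel is nasalised next to a following nasal.
No change occurs in [ɟɛʁʊ] because the vowel at the boundary is adjacent to an oral consonant, not a nasal (/ɛ/ next to /ʁ/).

nasality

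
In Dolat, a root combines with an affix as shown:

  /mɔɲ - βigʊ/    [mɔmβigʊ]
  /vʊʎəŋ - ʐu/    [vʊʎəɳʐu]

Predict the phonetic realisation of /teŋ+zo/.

The data show regressive place assimilation: /ɲ/ → [m] before /β/; /ŋ/ → [ɳ] before /ʐ/. In each pair only place changes, matching the following consonant, while manner and voice stay constant.
The rule targets /ŋ/ (voiced velar nasal), which sits before the trigger /z/ (alveolar).
The voiced alveolar nasal is [n], so /ŋ/ → [n].

[tenzo]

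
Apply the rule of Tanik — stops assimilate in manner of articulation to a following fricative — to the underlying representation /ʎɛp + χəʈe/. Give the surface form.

/p/ is a voiceless bilabial stop. The following trigger /χ/ is a fricative, so /p/ must become a fricative as well.
Changing only its manner to fricative gives [ɸ] — the voiceless bilabial fricative.

[ʎɛɸχəʈe]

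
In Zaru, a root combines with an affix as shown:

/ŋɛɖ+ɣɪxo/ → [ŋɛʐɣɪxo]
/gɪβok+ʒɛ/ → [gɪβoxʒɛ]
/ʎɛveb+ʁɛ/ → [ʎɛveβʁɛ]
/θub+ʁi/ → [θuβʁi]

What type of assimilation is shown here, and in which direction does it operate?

regressive manner assimilation

The segment that alternates is /ɖ/, which surfaces as [ʐ] when adjacent to /ɣ/.
/ɖ/ is a stop while /ɣ/ is a fricative; the output [ʐ] is a fricative, matching the trigger — so the feature that spreads is manner.
Place and voice are unchanged, so the assimilation is partial, not total.
The same holds elsewhere in the data: /k/ → [x] before /ʒ/ (stop → fricative, matching a fricative); /b/ → [β] before /ʁ/ (stop → fricative, matching a fricative) — only manner changes, and always toward the following segment.
Since the segment that changes precedes the conditioning segment, the assimilation is regressive.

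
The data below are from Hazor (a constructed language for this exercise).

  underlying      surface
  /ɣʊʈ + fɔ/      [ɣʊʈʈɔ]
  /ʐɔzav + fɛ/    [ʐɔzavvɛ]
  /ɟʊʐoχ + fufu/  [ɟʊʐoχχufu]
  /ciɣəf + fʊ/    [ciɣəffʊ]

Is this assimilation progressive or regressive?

Comparing underlying and surface forms, /f/ → [ʈ] is the alternation; the neighbouring /ʈ/ is constant.
The output [ʈ] is identical to the trigger /ʈ/ — every feature (place, manner, voicing) has been copied — so this is total assimilation.
The remaining alternations confirm this: /f/ → [v] after /v/; /f/ → [χ] after /χ/ — in each case the output is a copy of the preceding consonant.
In [ciɣəffʊ] the two consonants at the boundary are already identical (/f/ + /f/), so the rule applies vacuously and nothing changes.
Since the segment that changes follows the conditioning segment, the assimilation is progressive.

progressive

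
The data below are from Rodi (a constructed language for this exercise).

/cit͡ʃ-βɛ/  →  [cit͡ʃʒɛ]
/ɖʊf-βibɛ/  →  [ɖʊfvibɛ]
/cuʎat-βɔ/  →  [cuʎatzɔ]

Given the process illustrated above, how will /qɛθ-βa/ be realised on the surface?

[qɛθða]

The data show progressive place assimilation: /β/ → [ʒ] after /t͡ʃ/; /β/ → [v] after /f/; /β/ → [z] after /t/. In each pair only place changes, matching the preceding consonant, while manner and voice stay constant.
The rule targets /β/ (voiced bilabial fricative), which sits after the trigger /θ/ (dental).
Changing only its place to dental gives [ð] — the voiced dental fricative.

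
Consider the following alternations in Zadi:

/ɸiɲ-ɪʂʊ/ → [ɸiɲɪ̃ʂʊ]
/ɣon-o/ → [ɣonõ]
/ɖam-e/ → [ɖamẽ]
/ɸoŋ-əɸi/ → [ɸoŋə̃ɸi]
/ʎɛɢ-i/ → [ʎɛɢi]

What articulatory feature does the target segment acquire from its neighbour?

nasality

The vowel /ɪ/ surfaces as nasalised [ɪ̃] next to the preceding nasal /ɲ/ — it has acquired the [+nasal] feature of its neighbour.
The other forms show the same pattern: /o/ → [õ] after /n/; /e/ → [ẽ] after /m/; /ə/ → [ə̃] after /ŋ/ — each time a vowel is nasalised next to a preceding nasal.
No change occurs in [ʎɛɢi] because the vowel at the boundary is adjacent to an oral consonant, not a nasal (/i/ next to /ɢ/).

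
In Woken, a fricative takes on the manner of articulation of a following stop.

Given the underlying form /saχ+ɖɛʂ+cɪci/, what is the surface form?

The rule targets /χ/ (voiceless uvular fricative), which sits before the trigger /ɖ/ (stop).
Changing only its manner to stop gives [q] — the voiceless uvular stop.
The same rule applies at the second boundary: /ʂ/ → [ʈ] next to /c/.

[saqɖɛʈcɪci]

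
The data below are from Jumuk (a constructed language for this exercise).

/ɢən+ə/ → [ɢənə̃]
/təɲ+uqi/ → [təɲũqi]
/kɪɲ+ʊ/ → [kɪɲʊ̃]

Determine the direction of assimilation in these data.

progressive

The vowel /ə/ surfaces as nasalised [ə̃] next to the preceding nasal /n/ — it has acquired the [+nasal] feature of its neighbour.
Likewise in the remaining data: /u/ → [ũ] after /ɲ/; /ʊ/ → [ʊ̃] after /ɲ/ — each time a vowel is nasalised next to a preceding nasal.
Because the conditioning nasal is to the left of the vowel that changes, the process is progressive (perseverative).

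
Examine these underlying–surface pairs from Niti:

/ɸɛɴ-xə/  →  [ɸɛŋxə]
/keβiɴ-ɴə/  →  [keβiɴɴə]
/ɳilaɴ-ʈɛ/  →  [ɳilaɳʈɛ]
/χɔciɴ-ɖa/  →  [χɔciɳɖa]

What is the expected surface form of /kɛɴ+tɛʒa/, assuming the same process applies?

[kɛntɛʒa]

The data show regressive place assimilation: /ɴ/ → [ŋ] before /x/; /ɴ/ → [ɳ] before /ʈ/; /ɴ/ → [ɳ] before /ɖ/. In each pair only place changes, matching the following consonant, while manner and voice stay constant.
No alternation appears in [keβiɴɴə]: there the adjacent consonants already agree in place (/ɴ/ and /ɴ/ are both uvular), so this form is consistent with the same rule.
The rule targets /ɴ/ (voiced uvular nasal), which sits before the trigger /t/ (alveolar).
Changing only its place to alveolar gives [n] — the voiced alveolar nasal.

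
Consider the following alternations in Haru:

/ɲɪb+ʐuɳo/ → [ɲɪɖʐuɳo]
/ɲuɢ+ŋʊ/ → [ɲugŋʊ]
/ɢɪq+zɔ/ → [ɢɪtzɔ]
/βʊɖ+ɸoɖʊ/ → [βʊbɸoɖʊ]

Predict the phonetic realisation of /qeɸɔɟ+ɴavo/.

[qeɸɔɢɴavo]

The data show regressive place assimilation: /b/ → [ɖ] before /ʐ/; /ɢ/ → [g] before /ŋ/; /q/ → [t] before /z/; /ɖ/ → [b] before /ɸ/. In each pair only place changes, matching the following consonant, while manner and voice stay constant.
/ɟ/ is a voiced palatal stop. The following trigger /ɴ/ is uvular, so /ɟ/ must become uvular as well.
A voiced uvular stop is [ɢ], so the surface segment is [ɢ].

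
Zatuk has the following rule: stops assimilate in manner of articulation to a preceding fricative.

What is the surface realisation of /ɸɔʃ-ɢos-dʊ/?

[ɸɔʃʁoszʊ]

The rule targets /ɢ/ (voiced uvular stop), which sits after the trigger /ʃ/ (fricative).
The voiced uvular fricative is [ʁ], so /ɢ/ → [ʁ].
The same rule applies at the second boundary: /d/ → [z] next to /s/.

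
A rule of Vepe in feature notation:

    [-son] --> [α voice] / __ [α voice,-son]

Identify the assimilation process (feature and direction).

regressive voicing assimilation

The rule copies [voice] from the environment onto the target, so the assimilating feature is voicing.
The conditioning segment sits to the right of the focus bar, meaning the trigger follows the segment that changes — regressive assimilation.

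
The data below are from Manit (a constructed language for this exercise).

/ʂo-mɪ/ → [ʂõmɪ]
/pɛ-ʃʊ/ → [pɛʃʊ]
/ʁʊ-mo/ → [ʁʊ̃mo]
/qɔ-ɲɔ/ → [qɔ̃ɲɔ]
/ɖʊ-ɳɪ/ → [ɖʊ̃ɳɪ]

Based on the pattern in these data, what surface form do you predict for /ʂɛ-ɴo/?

The data show regressive nasality assimilation (vowel nasalisation): /o/ → [õ] before /m/; /ʊ/ → [ʊ̃] before /m/; /ɔ/ → [ɔ̃] before /ɲ/; /ʊ/ → [ʊ̃] before /ɳ/ — a vowel is nasalised by an immediately following nasal consonant.
No change occurs in [pɛʃʊ] because the vowel at the boundary is adjacent to an oral consonant, not a nasal (/ɛ/ next to /ʃ/).
/ɛ/ sits next to the nasal /ɴ/ and is therefore nasalised to [ɛ̃].

[ʂɛ̃ɴo]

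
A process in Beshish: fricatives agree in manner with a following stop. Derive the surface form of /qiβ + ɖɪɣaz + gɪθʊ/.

[qibɖɪɣadgɪθʊ]

The rule targets /β/ (voiced bilabial fricative), which sits before the trigger /ɖ/ (stop).
Changing only its manner to stop gives [b] — the voiced bilabial stop.
At the second juncture, /z/ likewise becomes [d] adjacent to /g/.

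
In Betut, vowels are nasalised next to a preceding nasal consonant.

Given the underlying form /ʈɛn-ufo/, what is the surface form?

/u/ sits next to the nasal /n/ and is therefore nasalised to [ũ].

[ʈɛnũfo]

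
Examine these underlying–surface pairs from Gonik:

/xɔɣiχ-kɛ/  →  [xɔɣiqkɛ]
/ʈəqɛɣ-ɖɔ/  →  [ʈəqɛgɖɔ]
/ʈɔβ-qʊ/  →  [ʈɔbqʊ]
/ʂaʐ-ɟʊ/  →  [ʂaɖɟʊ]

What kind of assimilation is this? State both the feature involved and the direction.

regressive manner assimilation

Underlying /χ/ is realised as [q] next to /k/; /k/ itself does not change.
/χ/ is a fricative while /k/ is a stop; the output [q] is a stop, matching the trigger — so the feature that spreads is manner.
Place and voice are unchanged, so the assimilation is partial, not total.
The other alternating forms pattern the same way: /ɣ/ → [g] before /ɖ/ (fricative → stop, matching a stop); /β/ → [b] before /q/ (fricative → stop, matching a stop); /ʐ/ → [ɖ] before /ɟ/ (fricative → stop, matching a stop) — only manner changes, and always toward the following segment.
The trigger is the following segment, so the direction is regressive (anticipatory).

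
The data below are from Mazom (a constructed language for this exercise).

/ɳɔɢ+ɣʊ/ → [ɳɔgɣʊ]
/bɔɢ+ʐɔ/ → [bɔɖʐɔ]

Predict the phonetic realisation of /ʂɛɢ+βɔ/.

The data show regressive place assimilation: /ɢ/ → [g] before /ɣ/; /ɢ/ → [ɖ] before /ʐ/. In each pair only place changes, matching the following consonant, while manner and voice stay constant.
The rule targets /ɢ/ (voiced uvular stop), which sits before the trigger /β/ (bilabial).
A voiced bilabial stop is [b], so the surface segment is [b].

[ʂɛbβɔ]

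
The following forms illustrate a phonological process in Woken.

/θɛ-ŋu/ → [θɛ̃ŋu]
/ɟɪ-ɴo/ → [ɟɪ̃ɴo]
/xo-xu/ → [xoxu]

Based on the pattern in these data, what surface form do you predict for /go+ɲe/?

The data show regressive nasality assimilation (vowel nasalisation): /ɛ/ → [ɛ̃] before /ŋ/; /ɪ/ → [ɪ̃] before /ɴ/ — a vowel is nasalised by an immediately following nasal consonant.
No change occurs in [xoxu] because the vowel at the boundary is adjacent to an oral consonant, not a nasal (/o/ next to /x/).
/o/ sits next to the nasal /ɲ/ and is therefore nasalised to [õ].

[gõɲe]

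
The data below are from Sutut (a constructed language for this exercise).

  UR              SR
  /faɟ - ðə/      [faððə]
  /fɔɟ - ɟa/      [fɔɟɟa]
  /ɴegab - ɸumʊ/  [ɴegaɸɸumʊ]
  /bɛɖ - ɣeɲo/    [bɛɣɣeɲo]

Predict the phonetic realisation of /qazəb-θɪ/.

[qazəθθɪ]

The data show regressive total assimilation (/ɟ/ → [ð] before /ð/; /b/ → [ɸ] before /ɸ/; /ɖ/ → [ɣ] before /ɣ/): in every case the target segment becomes identical to its following neighbour, copying more than a single feature.
In [fɔɟɟa] the two consonants at the boundary are already identical (/ɟ/ + /ɟ/), so the rule applies vacuously and nothing changes.
/b/ is the segment targeted by the rule; it sits immediately before /θ/, so it assimilates completely and surfaces as [θ].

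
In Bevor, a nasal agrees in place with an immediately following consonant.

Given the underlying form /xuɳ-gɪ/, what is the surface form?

/ɳ/ is a voiced retroflex nasal. The following trigger /g/ is velar, so /ɳ/ must become velar as well.
Changing only its place to velar gives [ŋ] — the voiced velar nasal.

[xuŋgɪ]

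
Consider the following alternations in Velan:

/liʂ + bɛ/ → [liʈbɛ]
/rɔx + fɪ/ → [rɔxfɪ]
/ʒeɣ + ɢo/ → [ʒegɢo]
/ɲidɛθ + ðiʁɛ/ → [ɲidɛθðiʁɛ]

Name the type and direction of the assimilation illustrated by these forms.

The segment that alternates is /ʂ/, which surfaces as [ʈ] when adjacent to /b/.
/ʂ/ is a fricative while /b/ is a stop; the output [ʈ] is a stop, matching the trigger — so the feature that spreads is manner.
Place and voice are unchanged, so the assimilation is partial, not total.
The other alternating form patterns the same way: /ɣ/ → [g] before /ɢ/ (fricative → stop, matching a stop) — only manner changes, and always toward the following segment.
Nothing changes in [rɔxfɪ], [ɲidɛθðiʁɛ]: there the adjacent consonants already agree in manner (/x/ and /f/ are both fricatives; /θ/ and /ð/ are both fricatives), so these forms are consistent with the same rule.
The trigger is the following segment, so the direction is regressive (anticipatory).

regressive manner assimilation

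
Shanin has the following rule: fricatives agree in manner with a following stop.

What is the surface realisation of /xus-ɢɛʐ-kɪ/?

The rule targets /s/ (voiceless alveolar fricative), which sits before the trigger /ɢ/ (stop).
A voiceless alveolar stop is [t], so the surface segment is [t].
The same rule applies at the second boundary: /ʐ/ → [ɖ] next to /k/.

[xutɢɛɖkɪ]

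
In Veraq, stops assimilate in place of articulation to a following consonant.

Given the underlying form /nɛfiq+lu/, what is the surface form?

[nɛfitlu]

The rule targets /q/ (voiceless uvular stop), which sits before the trigger /l/ (alveolar).
A voiceless alveolar stop is [t], so the surface segment is [t].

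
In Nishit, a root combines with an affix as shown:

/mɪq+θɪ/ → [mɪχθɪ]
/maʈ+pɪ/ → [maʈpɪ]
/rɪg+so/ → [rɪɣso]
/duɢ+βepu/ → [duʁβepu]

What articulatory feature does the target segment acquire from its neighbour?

Comparing underlying and surface forms, /q/ → [χ] is the alternation; the neighbouring /θ/ is constant.
/q/ is a stop while /θ/ is a fricative; the output [χ] is a fricative, matching the trigger — so the feature that spreads is manner.
The other alternating forms pattern the same way: /g/ → [ɣ] before /s/ (stop → fricative, matching a fricative); /ɢ/ → [ʁ] before /β/ (stop → fricative, matching a fricative) — only manner changes, and always toward the following segment.
Nothing changes in [maʈpɪ]: there the adjacent consonants already agree in manner (/ʈ/ and /p/ are both stops), so this form is consistent with the same rule.

manner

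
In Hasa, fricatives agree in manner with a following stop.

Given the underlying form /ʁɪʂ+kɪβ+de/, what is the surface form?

[ʁɪʈkɪbde]

/ʂ/ is a voiceless retroflex fricative. The following trigger /k/ is a stop, so /ʂ/ must become a stop as well.
Changing only its manner to stop gives [ʈ] — the voiceless retroflex stop.
At the second juncture, /β/ likewise becomes [b] adjacent to /d/.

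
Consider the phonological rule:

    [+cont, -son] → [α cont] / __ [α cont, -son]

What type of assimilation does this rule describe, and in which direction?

The rule copies [cont] (continuancy) from the environment onto the target fricatives; since [±cont] encodes the stop/fricative manner contrast, the assimilating dimension is manner.
The conditioning segment sits to the right of the focus bar, meaning the trigger follows the segment that changes — regressive assimilation.

regressive manner assimilation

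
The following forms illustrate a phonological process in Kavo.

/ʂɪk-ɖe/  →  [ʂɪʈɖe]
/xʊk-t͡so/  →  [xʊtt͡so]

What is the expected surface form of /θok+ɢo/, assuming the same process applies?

[θoqɢo]

The data show regressive place assimilation: /k/ → [ʈ] before /ɖ/; /k/ → [t] before /t͡s/. In each pair only place changes, matching the following consonant, while manner and voice stay constant.
The rule targets /k/ (voiceless velar stop), which sits before the trigger /ɢ/ (uvular).
A voiceless uvular stop is [q], so the surface segment is [q].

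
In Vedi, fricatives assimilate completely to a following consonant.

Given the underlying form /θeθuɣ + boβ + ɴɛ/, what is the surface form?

/ɣ/ is the segment targeted by the rule; it sits immediately before /b/, so it assimilates completely and surfaces as [b].
At the second juncture, /β/ likewise becomes [ɴ] adjacent to /ɴ/.

[θeθubboɴɴɛ]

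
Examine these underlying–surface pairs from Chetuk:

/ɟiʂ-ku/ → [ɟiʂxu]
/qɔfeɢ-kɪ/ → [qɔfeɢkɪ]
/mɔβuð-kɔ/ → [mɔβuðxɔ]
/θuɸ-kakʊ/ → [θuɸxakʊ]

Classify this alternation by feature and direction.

Underlying /k/ is realised as [x] next to /ʂ/; /ʂ/ itself does not change.
/k/ is a stop while /ʂ/ is a fricative; the output [x] is a fricative, matching the trigger — so the feature that spreads is manner.
Place and voice are unchanged, so the assimilation is partial, not total.
Checking the remaining alternations: /k/ → [x] after /ð/ (stop → fricative, matching a fricative); /k/ → [x] after /ɸ/ (stop → fricative, matching a fricative) — only manner changes, and always toward the preceding segment.
Nothing changes in [qɔfeɢkɪ]: there the adjacent consonants already agree in manner (/k/ and /ɢ/ are both stops), so this form is consistent with the same rule.
Since the segment that changes follows the conditioning segment, the assimilation is progressive.

progressive manner assimilation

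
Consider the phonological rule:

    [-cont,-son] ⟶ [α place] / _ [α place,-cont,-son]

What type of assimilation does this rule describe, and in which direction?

The rule copies the place features (abbreviated [place]) from the environment onto the target, so the assimilating feature is place.
Since the environment is written after the underscore, the trigger follows the target; the direction is regressive.

regressive place assimilation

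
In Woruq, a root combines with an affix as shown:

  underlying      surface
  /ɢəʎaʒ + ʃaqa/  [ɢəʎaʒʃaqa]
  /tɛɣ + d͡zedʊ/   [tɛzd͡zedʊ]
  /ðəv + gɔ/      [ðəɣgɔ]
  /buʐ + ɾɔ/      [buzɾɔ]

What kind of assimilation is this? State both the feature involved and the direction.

regressive place assimilation

The segment that alternates is /ɣ/, which surfaces as [z] when adjacent to /d͡z/.
/ɣ/ is velar while /d͡z/ is alveolar; the output [z] is alveolar, matching the trigger — so the feature that spreads is place.
Manner and voice are unchanged, so the assimilation is partial, not total.
The other alternating forms pattern the same way: /v/ → [ɣ] before /g/ (labiodental → velar, matching velar); /ʐ/ → [z] before /ɾ/ (retroflex → alveolar, matching alveolar) — only place changes, and always toward the following segment.
Nothing changes in [ɢəʎaʒʃaqa]: there the adjacent consonants already agree in place (/ʒ/ and /ʃ/ are both postalveolar), so this form is consistent with the same rule.
Since the segment that changes precedes the conditioning segment, the assimilation is regressive.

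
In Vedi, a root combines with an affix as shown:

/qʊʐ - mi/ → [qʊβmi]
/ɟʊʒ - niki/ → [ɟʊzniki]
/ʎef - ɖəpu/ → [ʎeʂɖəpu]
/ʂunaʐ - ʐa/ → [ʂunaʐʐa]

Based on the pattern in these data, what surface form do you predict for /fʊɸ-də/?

The data show regressive place assimilation: /ʐ/ → [β] before /m/; /ʒ/ → [z] before /n/; /f/ → [ʂ] before /ɖ/. In each pair only place changes, matching the following consonant, while manner and voice stay constant.
Nothing changes in [ʂunaʐʐa]: there the adjacent consonants already agree in place (/ʐ/ and /ʐ/ are both retroflex), so this form is consistent with the same rule.
/ɸ/ is a voiceless bilabial fricative. The following trigger /d/ is alveolar, so /ɸ/ must become alveolar as well.
The voiceless alveolar fricative is [s], so /ɸ/ → [s].

[fʊsdə]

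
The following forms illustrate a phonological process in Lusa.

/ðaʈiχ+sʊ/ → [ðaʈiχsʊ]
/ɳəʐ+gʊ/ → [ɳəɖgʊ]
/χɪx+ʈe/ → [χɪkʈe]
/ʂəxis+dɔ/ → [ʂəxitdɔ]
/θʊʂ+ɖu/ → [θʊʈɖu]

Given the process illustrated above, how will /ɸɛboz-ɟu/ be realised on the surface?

[ɸɛbodɟu]

The data show regressive manner assimilation: /ʐ/ → [ɖ] before /g/; /x/ → [k] before /ʈ/; /s/ → [t] before /d/; /ʂ/ → [ʈ] before /ɖ/. In each pair only manner changes, matching the following consonant, while place and voice stay constant.
No alternation appears in [ðaʈiχsʊ]: there the adjacent consonants already agree in manner (/χ/ and /s/ are both fricatives), so this form is consistent with the same rule.
/z/ is a voiced alveolar fricative. The following trigger /ɟ/ is a stop, so /z/ must become a stop as well.
Changing only its manner to stop gives [d] — the voiced alveolar stop.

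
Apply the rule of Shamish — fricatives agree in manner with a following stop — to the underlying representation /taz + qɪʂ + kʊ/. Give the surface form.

/z/ is a voiced alveolar fricative. The following trigger /q/ is a stop, so /z/ must become a stop as well.
A voiced alveolar stop is [d], so the surface segment is [d].
At the second juncture, /ʂ/ likewise becomes [ʈ] adjacent to /k/.

[tadqɪʈkʊ]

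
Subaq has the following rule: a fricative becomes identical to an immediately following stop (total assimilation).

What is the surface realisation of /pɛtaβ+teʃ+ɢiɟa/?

[pɛtatteɢɢiɟa]

/β/ is the segment targeted by the rule; it sits immediately before /t/, so it assimilates completely and surfaces as [t].
At the second juncture, /ʃ/ likewise becomes [ɢ] adjacent to /ɢ/.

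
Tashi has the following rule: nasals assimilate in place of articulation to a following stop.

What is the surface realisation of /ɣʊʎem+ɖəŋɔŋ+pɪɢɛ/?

The rule targets /m/ (voiced bilabial nasal), which sits before the trigger /ɖ/ (retroflex).
A voiced retroflex nasal is [ɳ], so the surface segment is [ɳ].
At the second juncture, /ŋ/ likewise becomes [m] adjacent to /p/.

[ɣʊʎeɳɖəŋɔmpɪɢɛ]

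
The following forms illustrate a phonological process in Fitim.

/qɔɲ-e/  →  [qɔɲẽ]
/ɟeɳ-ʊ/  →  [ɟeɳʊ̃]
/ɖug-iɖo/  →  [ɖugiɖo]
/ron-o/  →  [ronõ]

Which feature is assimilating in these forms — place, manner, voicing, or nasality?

The vowel /e/ surfaces as nasalised [ẽ] next to the preceding nasal /ɲ/ — it has acquired the [+nasal] feature of its neighbour.
The other forms show the same pattern: /ʊ/ → [ʊ̃] after /ɳ/; /o/ → [õ] after /n/ — each time a vowel is nasalised next to a preceding nasal.
No change occurs in [ɖugiɖo] because the vowel at the boundary is adjacent to an oral consonant, not a nasal (/i/ next to /g/).

nasality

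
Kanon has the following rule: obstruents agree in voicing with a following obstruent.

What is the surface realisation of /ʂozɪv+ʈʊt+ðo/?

[ʂozɪfʈʊdðo]

The rule targets /v/ (voiced labiodental fricative), which sits before the trigger /ʈ/ (voiceless).
A voiceless labiodental fricative is [f], so the surface segment is [f].
At the second juncture, /t/ likewise becomes [d] adjacent to /ð/.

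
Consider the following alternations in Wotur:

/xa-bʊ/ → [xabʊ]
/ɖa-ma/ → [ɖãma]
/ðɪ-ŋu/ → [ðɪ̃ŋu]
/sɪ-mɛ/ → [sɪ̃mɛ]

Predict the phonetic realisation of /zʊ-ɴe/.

[zʊ̃ɴe]

The data show regressive nasality assimilation (vowel nasalisation): /a/ → [ã] before /m/; /ɪ/ → [ɪ̃] before /ŋ/; /ɪ/ → [ɪ̃] before /m/ — a vowel is nasalised by an immediately following nasal consonant.
No change occurs in [xabʊ] because the vowel at the boundary is adjacent to an oral consonant, not a nasal (/a/ next to /b/).
/ʊ/ sits next to the nasal /ɴ/ and is therefore nasalised to [ʊ̃].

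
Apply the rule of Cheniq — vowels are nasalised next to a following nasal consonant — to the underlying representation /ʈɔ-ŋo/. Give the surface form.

[ʈɔ̃ŋo]

The vowel /ɔ/ is adjacent to the following nasal /ŋ/, so it acquires [+nasal] and surfaces as [ɔ̃].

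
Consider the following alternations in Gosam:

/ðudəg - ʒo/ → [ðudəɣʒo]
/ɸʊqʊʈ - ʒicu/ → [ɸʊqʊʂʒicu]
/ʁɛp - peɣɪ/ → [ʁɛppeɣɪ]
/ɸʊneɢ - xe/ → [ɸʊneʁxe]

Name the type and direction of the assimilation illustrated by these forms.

regressive manner assimilation

Comparing underlying and surface forms, /g/ → [ɣ] is the alternation; the neighbouring /ʒ/ is constant.
The change stop → fricative matches the manner of the following /ʒ/, identifying this as manner assimilation.
Place and voice are unchanged, so the assimilation is partial, not total.
Checking the remaining alternations: /ʈ/ → [ʂ] before /ʒ/ (stop → fricative, matching a fricative); /ɢ/ → [ʁ] before /x/ (stop → fricative, matching a fricative) — only manner changes, and always toward the following segment.
No alternation appears in [ʁɛppeɣɪ]: there the adjacent consonants already agree in manner (/p/ and /p/ are both stops), so this form is consistent with the same rule.
Since the segment that changes precedes the conditioning segment, the assimilation is regressive.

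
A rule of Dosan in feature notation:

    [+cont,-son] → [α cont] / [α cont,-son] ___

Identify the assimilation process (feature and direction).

progressive manner assimilation

The shared variable α links the value of [cont] on the target to that of the neighbouring obstruent. [cont] distinguishes stops from fricatives — a manner-of-articulation feature — so this is manner assimilation.
The conditioning segment sits to the left of the focus bar, meaning the trigger precedes the segment that changes — progressive assimilation.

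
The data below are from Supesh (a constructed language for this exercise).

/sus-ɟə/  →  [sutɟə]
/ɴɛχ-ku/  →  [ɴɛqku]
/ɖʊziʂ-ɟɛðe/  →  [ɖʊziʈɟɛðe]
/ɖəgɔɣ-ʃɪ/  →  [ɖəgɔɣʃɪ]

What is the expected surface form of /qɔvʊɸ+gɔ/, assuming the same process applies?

[qɔvʊpgɔ]

The data show regressive manner assimilation: /s/ → [t] before /ɟ/; /χ/ → [q] before /k/; /ʂ/ → [ʈ] before /ɟ/. In each pair only manner changes, matching the following consonant, while place and voice stay constant.
Nothing changes in [ɖəgɔɣʃɪ]: there the adjacent consonants already agree in manner (/ɣ/ and /ʃ/ are both fricatives), so this form is consistent with the same rule.
/ɸ/ is a voiceless bilabial fricative. The following trigger /g/ is a stop, so /ɸ/ must become a stop as well.
Changing only its manner to stop gives [p] — the voiceless bilabial stop.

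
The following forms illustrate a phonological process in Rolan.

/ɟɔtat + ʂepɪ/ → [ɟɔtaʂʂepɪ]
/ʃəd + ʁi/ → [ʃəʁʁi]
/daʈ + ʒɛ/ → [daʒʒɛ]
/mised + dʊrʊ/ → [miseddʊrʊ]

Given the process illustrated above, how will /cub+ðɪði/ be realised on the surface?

The data show regressive total assimilation (/t/ → [ʂ] before /ʂ/; /d/ → [ʁ] before /ʁ/; /ʈ/ → [ʒ] before /ʒ/): in every case the target segment becomes identical to its following neighbour, copying more than a single feature.
In [miseddʊrʊ] the two consonants at the boundary are already identical (/d/ + /d/), so the rule applies vacuously and nothing changes.
/b/ is the segment targeted by the rule; it sits immediately before /ð/, so it assimilates completely and surfaces as [ð].

[cuððɪði]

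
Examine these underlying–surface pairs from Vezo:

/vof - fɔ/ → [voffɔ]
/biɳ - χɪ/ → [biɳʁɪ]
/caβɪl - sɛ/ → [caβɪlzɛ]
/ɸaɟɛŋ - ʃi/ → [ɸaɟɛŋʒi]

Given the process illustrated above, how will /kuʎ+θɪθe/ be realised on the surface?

[kuʎðɪθe]

The data show progressive voicing assimilation: /χ/ → [ʁ] after /ɳ/; /s/ → [z] after /l/; /ʃ/ → [ʒ] after /ŋ/. In each pair only voicing changes, matching the preceding consonant, while place and manner stay constant.
No alternation appears in [voffɔ]: there the adjacent consonants already agree in voicing (/f/ and /f/ are both voiceless), so this form is consistent with the same rule.
The rule targets /θ/ (voiceless dental fricative), which sits after the trigger /ʎ/ (voiced).
Changing only its voicing to voiced gives [ð] — the voiced dental fricative.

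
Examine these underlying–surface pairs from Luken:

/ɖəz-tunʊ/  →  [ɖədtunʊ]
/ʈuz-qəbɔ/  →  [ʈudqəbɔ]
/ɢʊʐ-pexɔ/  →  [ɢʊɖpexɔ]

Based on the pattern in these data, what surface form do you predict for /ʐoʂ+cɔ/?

[ʐoʈcɔ]

The data show regressive manner assimilation: /z/ → [d] before /t/; /z/ → [d] before /q/; /ʐ/ → [ɖ] before /p/. In each pair only manner changes, matching the following consonant, while place and voice stay constant.
The rule targets /ʂ/ (voiceless retroflex fricative), which sits before the trigger /c/ (stop).
The voiceless retroflex stop is [ʈ], so /ʂ/ → [ʈ].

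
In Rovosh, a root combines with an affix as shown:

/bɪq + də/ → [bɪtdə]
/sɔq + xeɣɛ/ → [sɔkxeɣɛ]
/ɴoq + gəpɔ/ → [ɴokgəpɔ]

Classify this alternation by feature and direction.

Comparing underlying and surface forms, /q/ → [t] is the alternation; the neighbouring /d/ is constant.
/q/ is uvular while /d/ is alveolar; the output [t] is alveolar, matching the trigger — so the feature that spreads is place.
Manner and voice are unchanged, so the assimilation is partial, not total.
The other alternating forms pattern the same way: /q/ → [k] before /x/ (uvular → velar, matching velar); /q/ → [k] before /g/ (uvular → velar, matching velar) — only place changes, and always toward the following segment.
The trigger is the following segment, so the direction is regressive (anticipatory).

regressive place assimilation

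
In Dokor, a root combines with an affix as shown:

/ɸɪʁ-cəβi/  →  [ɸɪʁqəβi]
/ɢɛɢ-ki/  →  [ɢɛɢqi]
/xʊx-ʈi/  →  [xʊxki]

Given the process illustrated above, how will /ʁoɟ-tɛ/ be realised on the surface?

[ʁoɟcɛ]

The data show progressive place assimilation: /c/ → [q] after /ʁ/; /k/ → [q] after /ɢ/; /ʈ/ → [k] after /x/. In each pair only place changes, matching the preceding consonant, while manner and voice stay constant.
The rule targets /t/ (voiceless alveolar stop), which sits after the trigger /ɟ/ (palatal).
Changing only its place to palatal gives [c] — the voiceless palatal stop.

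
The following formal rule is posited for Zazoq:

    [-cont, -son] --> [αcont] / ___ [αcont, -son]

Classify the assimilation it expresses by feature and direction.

The rule copies [cont] (continuancy) from the environment onto the target stops; since [±cont] encodes the stop/fricative manner contrast, the assimilating dimension is manner.
The conditioning segment sits to the right of the focus bar, meaning the trigger follows the segment that changes — regressive assimilation.

regressive manner assimilation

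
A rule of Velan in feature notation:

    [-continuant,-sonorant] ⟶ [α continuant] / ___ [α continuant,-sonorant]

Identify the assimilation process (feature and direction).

The rule copies [continuant] (continuancy) from the environment onto the target stops; since [±continuant] encodes the stop/fricative manner contrast, the assimilating dimension is manner.
Since the environment is written after the underscore, the trigger follows the target; the direction is regressive.

regressive manner assimilation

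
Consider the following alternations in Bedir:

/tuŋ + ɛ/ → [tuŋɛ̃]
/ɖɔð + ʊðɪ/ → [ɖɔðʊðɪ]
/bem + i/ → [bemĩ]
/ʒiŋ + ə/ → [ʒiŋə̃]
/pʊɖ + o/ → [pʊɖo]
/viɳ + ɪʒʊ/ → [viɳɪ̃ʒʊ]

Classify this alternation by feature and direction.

The vowel /ɛ/ surfaces as nasalised [ɛ̃] next to the preceding nasal /ŋ/ — it has acquired the [+nasal] feature of its neighbour.
Likewise in the remaining data: /i/ → [ĩ] after /m/; /ə/ → [ə̃] after /ŋ/; /ɪ/ → [ɪ̃] after /ɳ/ — each time a vowel is nasalised next to a preceding nasal.
No change occurs in [ɖɔðʊðɪ], [pʊɖo] because the vowel at the boundary is adjacent to an oral consonant, not a nasal (/ʊ/ next to /ð/; /o/ next to /ɖ/).
Because the conditioning nasal is to the left of the vowel that changes, the process is progressive (perseverative).

progressive nasality assimilation (vowel nasalisation)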